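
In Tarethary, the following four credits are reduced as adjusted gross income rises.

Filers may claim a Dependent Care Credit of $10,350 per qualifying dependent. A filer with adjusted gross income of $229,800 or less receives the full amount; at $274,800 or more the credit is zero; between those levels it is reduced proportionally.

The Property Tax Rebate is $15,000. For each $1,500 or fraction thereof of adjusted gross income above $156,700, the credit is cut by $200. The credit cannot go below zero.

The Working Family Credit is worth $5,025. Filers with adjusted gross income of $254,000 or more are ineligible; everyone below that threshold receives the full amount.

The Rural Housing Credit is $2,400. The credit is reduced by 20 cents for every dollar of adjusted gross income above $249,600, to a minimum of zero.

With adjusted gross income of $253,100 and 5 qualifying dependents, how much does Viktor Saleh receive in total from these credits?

$33,680

Dependent Care Credit: base = 5 × $10,350 = $51,750. $253,100 is $23,300 into a $45,000 phase-out range, leaving 21,700/45,000 of the credit: $51,750 × 21,700/45,000 = $24,955.
Property Tax Rebate: income exceeds $156,700 by $96,400, which is 65 full-or-partial $1,500 increments; reduction = 65 × $200 = $13,000, leaving $2,000.
Working Family Credit: $253,100 is below the $254,000 cutoff, so the full $5,025 applies.
Rural Housing Credit: 20% of the $3,500 excess over $249,600 is $700; credit = $2,400 − $700 = $1,700.
Total: $24,955 + $2,000 + $5,025 + $1,700 = $33,680.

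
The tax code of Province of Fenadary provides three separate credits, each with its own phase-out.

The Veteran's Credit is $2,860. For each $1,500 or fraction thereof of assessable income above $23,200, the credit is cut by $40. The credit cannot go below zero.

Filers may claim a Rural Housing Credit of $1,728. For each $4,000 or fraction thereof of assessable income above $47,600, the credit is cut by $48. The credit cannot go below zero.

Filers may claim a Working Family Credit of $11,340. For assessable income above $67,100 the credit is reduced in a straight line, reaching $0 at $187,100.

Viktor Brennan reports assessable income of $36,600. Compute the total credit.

$15,568

Veteran's Credit: income exceeds $23,200 by $13,400, which is 9 full-or-partial $1,500 increments; reduction = 9 × $40 = $360, leaving $2,500.
Rural Housing Credit: $36,600 is at or below the $47,600 threshold, so the full $1,728 applies.
Working Family Credit: $36,600 is at or below the $67,100 threshold, so the full $11,340 applies.
Total: $2,500 + $1,728 + $11,340 = $15,568.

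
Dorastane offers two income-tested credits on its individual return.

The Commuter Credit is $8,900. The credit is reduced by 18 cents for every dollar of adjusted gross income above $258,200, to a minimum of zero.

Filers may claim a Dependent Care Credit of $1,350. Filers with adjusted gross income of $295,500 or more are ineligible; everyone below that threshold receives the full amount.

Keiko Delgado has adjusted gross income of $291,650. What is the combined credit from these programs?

Commuter Credit: 18% of the $33,450 excess over $258,200 is $6,021; credit = $8,900 − $6,021 = $2,879.
Dependent Care Credit: $291,650 is below the $295,500 cutoff, so the full $1,350 applies.
Total: $2,879 + $1,350 = $4,229.

$4,229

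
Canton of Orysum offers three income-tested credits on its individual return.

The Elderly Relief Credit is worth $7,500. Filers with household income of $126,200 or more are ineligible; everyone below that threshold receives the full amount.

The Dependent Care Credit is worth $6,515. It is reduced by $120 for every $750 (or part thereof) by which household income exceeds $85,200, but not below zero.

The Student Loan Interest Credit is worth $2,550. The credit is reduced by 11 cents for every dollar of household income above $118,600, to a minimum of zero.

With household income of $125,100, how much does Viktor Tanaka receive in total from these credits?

Elderly Relief Credit: $125,100 is below the $126,200 cutoff, so the full $7,500 applies.
Dependent Care Credit: income exceeds $85,200 by $39,900, which is 54 full-or-partial $750 increments; reduction = 54 × $120 = $6,480, leaving $35.
Student Loan Interest Credit: 11% of the $6,500 excess over $118,600 is $715; credit = $2,550 − $715 = $1,835.
Total: $7,500 + $35 + $1,835 = $9,370.

$9,370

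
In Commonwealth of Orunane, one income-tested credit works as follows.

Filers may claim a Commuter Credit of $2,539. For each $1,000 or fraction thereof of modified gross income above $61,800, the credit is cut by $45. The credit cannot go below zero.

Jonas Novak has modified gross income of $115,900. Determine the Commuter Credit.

$64

Commuter Credit: income exceeds $61,800 by $54,100, which is 55 full-or-partial $1,000 increments; reduction = 55 × $45 = $2,475, leaving $64.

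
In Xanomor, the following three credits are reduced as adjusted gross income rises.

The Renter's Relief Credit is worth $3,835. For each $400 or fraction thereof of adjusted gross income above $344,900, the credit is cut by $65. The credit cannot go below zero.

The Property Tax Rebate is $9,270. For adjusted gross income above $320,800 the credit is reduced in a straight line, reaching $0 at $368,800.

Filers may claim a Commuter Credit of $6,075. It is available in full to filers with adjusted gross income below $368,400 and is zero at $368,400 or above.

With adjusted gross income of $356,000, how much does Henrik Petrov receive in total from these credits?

$10,562

Renter's Relief Credit: income exceeds $344,900 by $11,100, which is 28 full-or-partial $400 increments; reduction = 28 × $65 = $1,820, leaving $2,015.
Property Tax Rebate: $356,000 is $35,200 into a $48,000 phase-out range, leaving 12,800/48,000 of the credit: $9,270 × 12,800/48,000 = $2,472.
Commuter Credit: $356,000 is below the $368,400 cutoff, so the full $6,075 applies.
Total: $2,015 + $2,472 + $6,075 = $10,562.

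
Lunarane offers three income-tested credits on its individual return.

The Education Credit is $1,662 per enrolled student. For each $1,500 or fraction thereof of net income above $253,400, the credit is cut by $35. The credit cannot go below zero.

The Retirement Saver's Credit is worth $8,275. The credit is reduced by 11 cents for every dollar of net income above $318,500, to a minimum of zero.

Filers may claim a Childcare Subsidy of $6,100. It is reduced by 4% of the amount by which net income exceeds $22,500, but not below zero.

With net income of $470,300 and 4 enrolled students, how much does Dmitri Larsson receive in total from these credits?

Education Credit: base = 4 × $1,662 = $6,648. income exceeds $253,400 by $216,900, which is 145 full-or-partial $1,500 increments; reduction = 145 × $35 = $5,075, leaving $1,573.
Retirement Saver's Credit: 11% of the $151,800 excess over $318,500 is $16,698 ≥ base, so the credit is $0.
Childcare Subsidy: 4% of the $447,800 excess over $22,500 is $17,912 ≥ base, so the credit is $0.
Total: $1,573 + $0 + $0 = $1,573.

$1,573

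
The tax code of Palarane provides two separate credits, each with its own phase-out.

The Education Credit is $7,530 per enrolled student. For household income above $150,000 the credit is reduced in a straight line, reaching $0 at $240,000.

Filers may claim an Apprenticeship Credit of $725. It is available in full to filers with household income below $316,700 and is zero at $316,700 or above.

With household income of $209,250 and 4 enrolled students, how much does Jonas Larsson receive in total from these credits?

$11,016

Education Credit: base = 4 × $7,530 = $30,120. $209,250 is $59,250 into a $90,000 phase-out range, leaving 30,750/90,000 of the credit: $30,120 × 30,750/90,000 = $10,291.
Apprenticeship Credit: $209,250 is below the $316,700 cutoff, so the full $725 applies.
Total: $10,291 + $725 = $11,016.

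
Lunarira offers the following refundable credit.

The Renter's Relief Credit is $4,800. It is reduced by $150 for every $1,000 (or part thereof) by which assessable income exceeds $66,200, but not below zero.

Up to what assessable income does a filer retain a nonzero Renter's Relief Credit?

$97,200

After 31 increments the reduction is 31 × $150 = $4,650, leaving $150; one more increment wipes it out. Increment 31 ends at excess 31 × $1,000 = $31,000, so the highest qualifying income is $66,200 + $31,000 = $97,200.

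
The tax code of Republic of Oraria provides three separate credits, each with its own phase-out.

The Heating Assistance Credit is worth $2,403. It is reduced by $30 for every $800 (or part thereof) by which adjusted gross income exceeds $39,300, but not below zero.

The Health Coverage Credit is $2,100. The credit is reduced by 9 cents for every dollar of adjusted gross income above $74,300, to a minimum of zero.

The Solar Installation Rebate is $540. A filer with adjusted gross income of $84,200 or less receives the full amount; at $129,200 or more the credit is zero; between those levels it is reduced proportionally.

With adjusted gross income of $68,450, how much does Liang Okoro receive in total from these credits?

$3,933

Heating Assistance Credit: income exceeds $39,300 by $29,150, which is 37 full-or-partial $800 increments; reduction = 37 × $30 = $1,110, leaving $1,293.
Health Coverage Credit: $68,450 is at or below the $74,300 threshold, so the full $2,100 applies.
Solar Installation Rebate: $68,450 is at or below the $84,200 threshold, so the full $540 applies.
Total: $1,293 + $2,100 + $540 = $3,933.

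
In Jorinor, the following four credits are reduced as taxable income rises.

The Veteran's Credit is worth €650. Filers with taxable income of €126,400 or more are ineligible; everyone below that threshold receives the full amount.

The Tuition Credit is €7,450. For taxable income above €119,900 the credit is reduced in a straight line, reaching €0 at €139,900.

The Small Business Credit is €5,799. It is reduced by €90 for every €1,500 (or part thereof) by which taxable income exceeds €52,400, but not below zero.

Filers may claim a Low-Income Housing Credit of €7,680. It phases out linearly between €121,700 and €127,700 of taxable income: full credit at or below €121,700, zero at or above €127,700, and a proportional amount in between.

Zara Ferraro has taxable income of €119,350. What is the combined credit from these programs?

€17,529

Veteran's Credit: €119,350 is below the €126,400 cutoff, so the full €650 applies.
Tuition Credit: €119,350 is at or below the €119,900 threshold, so the full €7,450 applies.
Small Business Credit: income exceeds €52,400 by €66,950, which is 45 full-or-partial €1,500 increments; reduction = 45 × €90 = €4,050, leaving €1,749.
Low-Income Housing Credit: €119,350 is at or below the €121,700 threshold, so the full €7,680 applies.
Total: €650 + €7,450 + €1,749 + €7,680 = €17,529.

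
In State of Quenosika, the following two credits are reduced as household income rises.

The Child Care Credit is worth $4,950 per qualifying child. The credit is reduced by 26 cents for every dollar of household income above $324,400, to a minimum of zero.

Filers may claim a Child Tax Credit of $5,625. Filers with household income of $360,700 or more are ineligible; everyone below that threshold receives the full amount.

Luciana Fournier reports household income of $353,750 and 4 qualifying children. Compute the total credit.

$17,794

Child Care Credit: base = 4 × $4,950 = $19,800. 26% of the $29,350 excess over $324,400 is $7,631; credit = $19,800 − $7,631 = $12,169.
Child Tax Credit: $353,750 is below the $360,700 cutoff, so the full $5,625 applies.
Total: $12,169 + $5,625 = $17,794.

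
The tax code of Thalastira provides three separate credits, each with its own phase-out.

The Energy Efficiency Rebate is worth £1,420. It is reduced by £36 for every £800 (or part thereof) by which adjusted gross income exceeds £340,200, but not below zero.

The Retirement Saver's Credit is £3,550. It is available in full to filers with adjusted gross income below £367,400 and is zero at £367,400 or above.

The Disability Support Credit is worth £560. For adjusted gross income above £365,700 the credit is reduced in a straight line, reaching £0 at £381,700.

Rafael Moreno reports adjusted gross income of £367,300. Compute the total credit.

£4,250

Energy Efficiency Rebate: income exceeds £340,200 by £27,100, which is 34 full-or-partial £800 increments; reduction = 34 × £36 = £1,224, leaving £196.
Retirement Saver's Credit: £367,300 is below the £367,400 cutoff, so the full £3,550 applies.
Disability Support Credit: £367,300 is £1,600 into a £16,000 phase-out range, leaving 14,400/16,000 of the credit: £560 × 14,400/16,000 = £504.
Total: £196 + £3,550 + £504 = £4,250.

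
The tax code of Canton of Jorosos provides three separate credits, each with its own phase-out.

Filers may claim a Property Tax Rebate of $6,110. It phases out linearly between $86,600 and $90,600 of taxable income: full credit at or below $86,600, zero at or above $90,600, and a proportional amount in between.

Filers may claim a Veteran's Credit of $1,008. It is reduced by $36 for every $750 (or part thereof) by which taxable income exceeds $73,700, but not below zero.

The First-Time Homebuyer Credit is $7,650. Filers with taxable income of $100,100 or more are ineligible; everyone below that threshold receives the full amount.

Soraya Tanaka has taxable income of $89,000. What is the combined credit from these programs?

$10,346

Property Tax Rebate: $89,000 is $2,400 into a $4,000 phase-out range, leaving 1,600/4,000 of the credit: $6,110 × 1,600/4,000 = $2,444.
Veteran's Credit: income exceeds $73,700 by $15,300, which is 21 full-or-partial $750 increments; reduction = 21 × $36 = $756, leaving $252.
First-Time Homebuyer Credit: $89,000 is below the $100,100 cutoff, so the full $7,650 applies.
Total: $2,444 + $252 + $7,650 = $10,346.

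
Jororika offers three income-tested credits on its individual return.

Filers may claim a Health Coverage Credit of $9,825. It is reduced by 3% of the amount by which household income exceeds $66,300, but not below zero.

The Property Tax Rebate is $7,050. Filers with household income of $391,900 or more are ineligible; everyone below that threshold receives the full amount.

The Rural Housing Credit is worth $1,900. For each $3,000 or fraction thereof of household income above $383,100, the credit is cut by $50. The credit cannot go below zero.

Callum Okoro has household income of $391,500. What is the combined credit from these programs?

Health Coverage Credit: 3% of the $325,200 excess over $66,300 is $9,756; credit = $9,825 − $9,756 = $69.
Property Tax Rebate: $391,500 is below the $391,900 cutoff, so the full $7,050 applies.
Rural Housing Credit: income exceeds $383,100 by $8,400, which is 3 full-or-partial $3,000 increments; reduction = 3 × $50 = $150, leaving $1,750.
Total: $69 + $7,050 + $1,750 = $8,869.

$8,869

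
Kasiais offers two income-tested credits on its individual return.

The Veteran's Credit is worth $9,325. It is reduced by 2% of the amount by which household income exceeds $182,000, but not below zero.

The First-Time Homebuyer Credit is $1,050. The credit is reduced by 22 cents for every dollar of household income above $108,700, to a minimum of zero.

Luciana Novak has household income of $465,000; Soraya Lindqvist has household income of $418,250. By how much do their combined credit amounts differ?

Luciana ($465,000): Veteran's Credit: 2% of the $283,000 excess over $182,000 is $5,660; credit = $9,325 − $5,660 = $3,665. First-Time Homebuyer Credit: 22% of the $356,300 excess over $108,700 is $78,386 ≥ base, so the credit is $0. total $3,665 + $0 = $3,665
Soraya ($418,250): Veteran's Credit: 2% of the $236,250 excess over $182,000 is $4,725; credit = $9,325 − $4,725 = $4,600. First-Time Homebuyer Credit: 22% of the $309,550 excess over $108,700 is $68,101 ≥ base, so the credit is $0. total $4,600 + $0 = $4,600
Difference: |$3,665 − $4,600| = $935.

$935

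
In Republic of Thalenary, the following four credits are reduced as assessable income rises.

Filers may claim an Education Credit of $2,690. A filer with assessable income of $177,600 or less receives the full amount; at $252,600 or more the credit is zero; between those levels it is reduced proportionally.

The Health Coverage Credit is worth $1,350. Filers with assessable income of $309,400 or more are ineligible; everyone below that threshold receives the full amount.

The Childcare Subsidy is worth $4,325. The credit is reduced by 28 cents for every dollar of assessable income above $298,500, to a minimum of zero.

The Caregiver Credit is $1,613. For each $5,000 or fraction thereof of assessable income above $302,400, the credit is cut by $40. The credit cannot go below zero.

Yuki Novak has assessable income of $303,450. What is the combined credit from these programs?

Education Credit: $303,450 is at or above $252,600, so the credit is $0.
Health Coverage Credit: $303,450 is below the $309,400 cutoff, so the full $1,350 applies.
Childcare Subsidy: 28% of the $4,950 excess over $298,500 is $1,386; credit = $4,325 − $1,386 = $2,939.
Caregiver Credit: income exceeds $302,400 by $1,050, which is 1 full-or-partial $5,000 increment; reduction = 1 × $40 = $40, leaving $1,573.
Total: $0 + $1,350 + $2,939 + $1,573 = $5,862.

$5,862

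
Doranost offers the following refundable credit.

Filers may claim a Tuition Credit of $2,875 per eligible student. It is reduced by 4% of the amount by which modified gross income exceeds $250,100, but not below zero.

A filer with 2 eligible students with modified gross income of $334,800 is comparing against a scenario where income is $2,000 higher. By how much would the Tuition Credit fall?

At $334,800 — base = 2 × $2,875 = $5,750. 4% of the $84,700 excess over $250,100 is $3,388; credit = $5,750 − $3,388 = $2,362.
At $336,800 — base = 2 × $2,875 = $5,750. 4% of the $86,700 excess over $250,100 is $3,468; credit = $5,750 − $3,468 = $2,282.
Lost: $2,362 − $2,282 = $80.

$80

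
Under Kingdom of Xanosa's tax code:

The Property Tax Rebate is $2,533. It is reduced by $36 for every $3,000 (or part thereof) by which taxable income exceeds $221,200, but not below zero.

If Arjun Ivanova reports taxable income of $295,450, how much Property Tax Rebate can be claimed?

Property Tax Rebate: income exceeds $221,200 by $74,250, which is 25 full-or-partial $3,000 increments; reduction = 25 × $36 = $900, leaving $1,633.

$1,633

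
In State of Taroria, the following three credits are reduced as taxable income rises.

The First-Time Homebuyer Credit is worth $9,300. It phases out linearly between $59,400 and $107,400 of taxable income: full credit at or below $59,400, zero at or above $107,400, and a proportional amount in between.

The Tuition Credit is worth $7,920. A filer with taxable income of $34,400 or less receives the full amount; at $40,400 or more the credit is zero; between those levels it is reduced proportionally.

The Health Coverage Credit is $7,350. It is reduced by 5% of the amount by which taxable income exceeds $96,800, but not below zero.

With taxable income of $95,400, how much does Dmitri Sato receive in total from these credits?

$9,675

First-Time Homebuyer Credit: $95,400 is $36,000 into a $48,000 phase-out range, leaving 12,000/48,000 of the credit: $9,300 × 12,000/48,000 = $2,325.
Tuition Credit: $95,400 is at or above $40,400, so the credit is $0.
Health Coverage Credit: $95,400 is at or below the $96,800 threshold, so the full $7,350 applies.
Total: $2,325 + $0 + $7,350 = $9,675.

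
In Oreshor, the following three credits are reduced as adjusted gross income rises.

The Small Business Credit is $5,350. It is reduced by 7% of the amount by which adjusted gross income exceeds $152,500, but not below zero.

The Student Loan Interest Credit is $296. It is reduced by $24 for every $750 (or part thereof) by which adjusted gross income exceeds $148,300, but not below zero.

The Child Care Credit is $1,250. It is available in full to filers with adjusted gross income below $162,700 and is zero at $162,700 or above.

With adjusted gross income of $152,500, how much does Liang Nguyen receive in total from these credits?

$6,752

Small Business Credit: $152,500 is at or below the $152,500 threshold, so the full $5,350 applies.
Student Loan Interest Credit: income exceeds $148,300 by $4,200, which is 6 full-or-partial $750 increments; reduction = 6 × $24 = $144, leaving $152.
Child Care Credit: $152,500 is below the $162,700 cutoff, so the full $1,250 applies.
Total: $5,350 + $152 + $1,250 = $6,752.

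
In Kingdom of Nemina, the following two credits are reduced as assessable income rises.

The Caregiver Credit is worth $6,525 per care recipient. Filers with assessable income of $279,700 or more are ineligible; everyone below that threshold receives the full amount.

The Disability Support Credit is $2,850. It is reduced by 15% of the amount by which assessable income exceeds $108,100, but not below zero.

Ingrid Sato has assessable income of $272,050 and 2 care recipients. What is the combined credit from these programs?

$13,050

Caregiver Credit: base = 2 × $6,525 = $13,050. $272,050 is below the $279,700 cutoff, so the full $13,050 applies.
Disability Support Credit: 15% of the $163,950 excess over $108,100 is $24,592.50 ≥ base, so the credit is $0.
Total: $13,050 + $0 = $13,050.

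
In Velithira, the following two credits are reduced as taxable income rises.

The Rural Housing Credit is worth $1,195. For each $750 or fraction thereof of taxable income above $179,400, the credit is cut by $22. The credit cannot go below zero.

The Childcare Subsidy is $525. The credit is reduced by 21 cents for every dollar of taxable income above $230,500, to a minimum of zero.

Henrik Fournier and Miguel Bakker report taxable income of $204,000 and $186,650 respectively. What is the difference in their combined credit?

Henrik ($204,000): Rural Housing Credit: income exceeds $179,400 by $24,600, which is 33 full-or-partial $750 increments; reduction = 33 × $22 = $726, leaving $469. Childcare Subsidy: $204,000 is at or below the $230,500 threshold, so the full $525 applies. total $469 + $525 = $994
Miguel ($186,650): Rural Housing Credit: income exceeds $179,400 by $7,250, which is 10 full-or-partial $750 increments; reduction = 10 × $22 = $220, leaving $975. Childcare Subsidy: $186,650 is at or below the $230,500 threshold, so the full $525 applies. total $975 + $525 = $1,500
Difference: |$994 − $1,500| = $506.

$506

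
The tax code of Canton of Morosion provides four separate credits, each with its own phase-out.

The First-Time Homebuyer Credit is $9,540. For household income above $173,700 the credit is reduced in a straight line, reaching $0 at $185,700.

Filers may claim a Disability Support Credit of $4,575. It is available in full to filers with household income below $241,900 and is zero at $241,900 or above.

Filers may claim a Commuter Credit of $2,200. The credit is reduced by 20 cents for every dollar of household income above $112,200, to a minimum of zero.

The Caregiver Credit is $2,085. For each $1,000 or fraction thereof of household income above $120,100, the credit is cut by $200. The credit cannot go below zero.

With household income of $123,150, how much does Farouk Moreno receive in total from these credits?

$15,410

First-Time Homebuyer Credit: $123,150 is at or below the $173,700 threshold, so the full $9,540 applies.
Disability Support Credit: $123,150 is below the $241,900 cutoff, so the full $4,575 applies.
Commuter Credit: 20% of the $10,950 excess over $112,200 is $2,190; credit = $2,200 − $2,190 = $10.
Caregiver Credit: income exceeds $120,100 by $3,050, which is 4 full-or-partial $1,000 increments; reduction = 4 × $200 = $800, leaving $1,285.
Total: $9,540 + $4,575 + $10 + $1,285 = $15,410.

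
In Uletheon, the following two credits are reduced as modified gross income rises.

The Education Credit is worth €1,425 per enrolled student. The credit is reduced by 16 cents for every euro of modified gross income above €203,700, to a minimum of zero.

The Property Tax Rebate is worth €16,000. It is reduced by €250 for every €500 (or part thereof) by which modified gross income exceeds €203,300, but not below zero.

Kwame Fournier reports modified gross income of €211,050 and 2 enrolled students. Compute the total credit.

€13,674

Education Credit: base = 2 × €1,425 = €2,850. 16% of the €7,350 excess over €203,700 is €1,176; credit = €2,850 − €1,176 = €1,674.
Property Tax Rebate: income exceeds €203,300 by €7,750, which is 16 full-or-partial €500 increments; reduction = 16 × €250 = €4,000, leaving €12,000.
Total: €1,674 + €12,000 = €13,674.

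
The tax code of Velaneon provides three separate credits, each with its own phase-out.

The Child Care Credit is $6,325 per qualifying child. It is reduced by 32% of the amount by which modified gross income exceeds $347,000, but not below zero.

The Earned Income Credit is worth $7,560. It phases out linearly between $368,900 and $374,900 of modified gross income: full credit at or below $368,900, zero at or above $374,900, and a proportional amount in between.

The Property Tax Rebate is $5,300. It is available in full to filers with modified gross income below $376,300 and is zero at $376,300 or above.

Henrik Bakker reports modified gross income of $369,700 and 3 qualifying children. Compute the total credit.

Child Care Credit: base = 3 × $6,325 = $18,975. 32% of the $22,700 excess over $347,000 is $7,264; credit = $18,975 − $7,264 = $11,711.
Earned Income Credit: $369,700 is $800 into a $6,000 phase-out range, leaving 5,200/6,000 of the credit: $7,560 × 5,200/6,000 = $6,552.
Property Tax Rebate: $369,700 is below the $376,300 cutoff, so the full $5,300 applies.
Total: $11,711 + $6,552 + $5,300 = $23,563.

$23,563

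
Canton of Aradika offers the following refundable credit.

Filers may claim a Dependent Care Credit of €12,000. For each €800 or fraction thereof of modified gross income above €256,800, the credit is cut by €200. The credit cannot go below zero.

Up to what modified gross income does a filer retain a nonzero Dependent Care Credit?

€304,000

After 59 increments the reduction is 59 × €200 = €11,800, leaving €200; one more increment wipes it out. Increment 59 ends at excess 59 × €800 = €47,200, so the highest qualifying income is €256,800 + €47,200 = €304,000.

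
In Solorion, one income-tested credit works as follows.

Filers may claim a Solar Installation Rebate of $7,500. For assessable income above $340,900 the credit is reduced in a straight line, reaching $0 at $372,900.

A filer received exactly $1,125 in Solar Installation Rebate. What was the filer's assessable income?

$368,100

$1,125 is 1,125/7,500 of the full $7,500, so 6,375/7,500 of the $32,000 range has been used: income = $340,900 + $32,000 × 6,375/7,500 = $368,100.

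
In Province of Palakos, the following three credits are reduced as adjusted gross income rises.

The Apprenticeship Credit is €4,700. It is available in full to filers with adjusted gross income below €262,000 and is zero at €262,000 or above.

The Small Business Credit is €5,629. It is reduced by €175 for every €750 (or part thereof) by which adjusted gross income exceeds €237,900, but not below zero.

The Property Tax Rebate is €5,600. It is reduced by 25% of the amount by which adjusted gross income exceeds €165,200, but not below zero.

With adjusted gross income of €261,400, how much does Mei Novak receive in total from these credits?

Apprenticeship Credit: €261,400 is below the €262,000 cutoff, so the full €4,700 applies.
Small Business Credit: income exceeds €237,900 by €23,500, which is 32 full-or-partial €750 increments; reduction = 32 × €175 = €5,600, leaving €29.
Property Tax Rebate: 25% of the €96,200 excess over €165,200 is €24,050 ≥ base, so the credit is €0.
Total: €4,700 + €29 + €0 = €4,729.

€4,729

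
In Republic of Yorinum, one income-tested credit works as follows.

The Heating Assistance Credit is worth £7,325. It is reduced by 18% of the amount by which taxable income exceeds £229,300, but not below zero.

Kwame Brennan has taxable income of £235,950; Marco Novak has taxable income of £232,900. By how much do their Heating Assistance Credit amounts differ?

£549

Kwame (£235,950): Heating Assistance Credit: 18% of the £6,650 excess over £229,300 is £1,197; credit = £7,325 − £1,197 = £6,128.
Marco (£232,900): Heating Assistance Credit: 18% of the £3,600 excess over £229,300 is £648; credit = £7,325 − £648 = £6,677.
Difference: |£6,128 − £6,677| = £549.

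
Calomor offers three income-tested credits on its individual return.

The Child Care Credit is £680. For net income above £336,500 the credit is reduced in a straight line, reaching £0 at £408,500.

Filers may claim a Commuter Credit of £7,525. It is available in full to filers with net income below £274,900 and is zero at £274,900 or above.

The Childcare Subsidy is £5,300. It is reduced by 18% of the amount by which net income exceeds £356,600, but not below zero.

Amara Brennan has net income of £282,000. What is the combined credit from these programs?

Child Care Credit: £282,000 is at or below the £336,500 threshold, so the full £680 applies.
Commuter Credit: £282,000 meets or exceeds the £274,900 cutoff, so the credit is £0.
Childcare Subsidy: £282,000 is at or below the £356,600 threshold, so the full £5,300 applies.
Total: £680 + £0 + £5,300 = £5,980.

£5,980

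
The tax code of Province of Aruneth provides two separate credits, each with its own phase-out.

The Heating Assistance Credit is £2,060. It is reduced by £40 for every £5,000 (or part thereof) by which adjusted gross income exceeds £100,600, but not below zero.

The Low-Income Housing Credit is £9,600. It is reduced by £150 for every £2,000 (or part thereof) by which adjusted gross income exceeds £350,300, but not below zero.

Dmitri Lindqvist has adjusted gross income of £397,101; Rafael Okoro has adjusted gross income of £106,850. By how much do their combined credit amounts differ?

£5,580

Dmitri (£397,101): Heating Assistance Credit: income exceeds £100,600 by £296,501 → 60 increments × £40 = £2,400 ≥ base, so the credit is £0. Low-Income Housing Credit: income exceeds £350,300 by £46,801, which is 24 full-or-partial £2,000 increments; reduction = 24 × £150 = £3,600, leaving £6,000. total £0 + £6,000 = £6,000
Rafael (£106,850): Heating Assistance Credit: income exceeds £100,600 by £6,250, which is 2 full-or-partial £5,000 increments; reduction = 2 × £40 = £80, leaving £1,980. Low-Income Housing Credit: £106,850 is at or below the £350,300 threshold, so the full £9,600 applies. total £1,980 + £9,600 = £11,580
Difference: |£6,000 − £11,580| = £5,580.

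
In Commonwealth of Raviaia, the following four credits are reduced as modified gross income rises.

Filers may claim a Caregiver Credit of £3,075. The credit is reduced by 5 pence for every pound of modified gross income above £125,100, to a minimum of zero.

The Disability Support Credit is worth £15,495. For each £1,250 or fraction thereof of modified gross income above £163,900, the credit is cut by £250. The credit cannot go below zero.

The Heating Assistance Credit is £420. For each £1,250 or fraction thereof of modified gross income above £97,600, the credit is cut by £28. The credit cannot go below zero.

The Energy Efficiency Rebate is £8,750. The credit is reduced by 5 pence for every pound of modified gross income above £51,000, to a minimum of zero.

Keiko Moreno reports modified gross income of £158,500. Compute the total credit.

£20,275

Caregiver Credit: 5% of the £33,400 excess over £125,100 is £1,670; credit = £3,075 − £1,670 = £1,405.
Disability Support Credit: £158,500 is at or below the £163,900 threshold, so the full £15,495 applies.
Heating Assistance Credit: income exceeds £97,600 by £60,900 → 49 increments × £28 = £1,372 ≥ base, so the credit is £0.
Energy Efficiency Rebate: 5% of the £107,500 excess over £51,000 is £5,375; credit = £8,750 − £5,375 = £3,375.
Total: £1,405 + £15,495 + £0 + £3,375 = £20,275.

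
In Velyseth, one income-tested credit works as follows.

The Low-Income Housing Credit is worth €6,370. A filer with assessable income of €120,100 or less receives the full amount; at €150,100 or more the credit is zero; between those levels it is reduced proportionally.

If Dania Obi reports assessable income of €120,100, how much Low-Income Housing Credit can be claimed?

Low-Income Housing Credit: €120,100 is at or below the €120,100 threshold, so the full €6,370 applies.

€6,370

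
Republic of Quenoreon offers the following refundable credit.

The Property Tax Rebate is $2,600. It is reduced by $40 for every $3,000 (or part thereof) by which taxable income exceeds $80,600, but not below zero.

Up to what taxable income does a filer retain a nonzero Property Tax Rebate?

$272,600

After 64 increments the reduction is 64 × $40 = $2,560, leaving $40; one more increment wipes it out. Increment 64 ends at excess 64 × $3,000 = $192,000, so the highest qualifying income is $80,600 + $192,000 = $272,600.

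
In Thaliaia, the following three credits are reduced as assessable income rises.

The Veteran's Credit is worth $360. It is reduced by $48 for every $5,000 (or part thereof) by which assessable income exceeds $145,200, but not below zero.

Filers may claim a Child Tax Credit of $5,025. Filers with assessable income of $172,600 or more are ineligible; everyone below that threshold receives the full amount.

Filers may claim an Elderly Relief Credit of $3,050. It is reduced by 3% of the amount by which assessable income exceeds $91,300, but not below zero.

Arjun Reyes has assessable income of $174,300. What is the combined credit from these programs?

Veteran's Credit: income exceeds $145,200 by $29,100, which is 6 full-or-partial $5,000 increments; reduction = 6 × $48 = $288, leaving $72.
Child Tax Credit: $174,300 meets or exceeds the $172,600 cutoff, so the credit is $0.
Elderly Relief Credit: 3% of the $83,000 excess over $91,300 is $2,490; credit = $3,050 − $2,490 = $560.
Total: $72 + $0 + $560 = $632.

$632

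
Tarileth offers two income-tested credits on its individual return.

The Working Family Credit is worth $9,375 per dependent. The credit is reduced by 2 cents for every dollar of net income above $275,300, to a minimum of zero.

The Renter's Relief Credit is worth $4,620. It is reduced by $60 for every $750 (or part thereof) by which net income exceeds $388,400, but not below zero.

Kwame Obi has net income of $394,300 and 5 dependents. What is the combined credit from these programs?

$48,635

Working Family Credit: base = 5 × $9,375 = $46,875. 2% of the $119,000 excess over $275,300 is $2,380; credit = $46,875 − $2,380 = $44,495.
Renter's Relief Credit: income exceeds $388,400 by $5,900, which is 8 full-or-partial $750 increments; reduction = 8 × $60 = $480, leaving $4,140.
Total: $44,495 + $4,140 = $48,635.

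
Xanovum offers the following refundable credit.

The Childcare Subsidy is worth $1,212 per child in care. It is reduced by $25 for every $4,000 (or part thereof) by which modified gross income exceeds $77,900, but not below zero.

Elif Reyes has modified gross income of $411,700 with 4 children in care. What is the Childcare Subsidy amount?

Childcare Subsidy: base = 4 × $1,212 = $4,848. income exceeds $77,900 by $333,800, which is 84 full-or-partial $4,000 increments; reduction = 84 × $25 = $2,100, leaving $2,748.

$2,748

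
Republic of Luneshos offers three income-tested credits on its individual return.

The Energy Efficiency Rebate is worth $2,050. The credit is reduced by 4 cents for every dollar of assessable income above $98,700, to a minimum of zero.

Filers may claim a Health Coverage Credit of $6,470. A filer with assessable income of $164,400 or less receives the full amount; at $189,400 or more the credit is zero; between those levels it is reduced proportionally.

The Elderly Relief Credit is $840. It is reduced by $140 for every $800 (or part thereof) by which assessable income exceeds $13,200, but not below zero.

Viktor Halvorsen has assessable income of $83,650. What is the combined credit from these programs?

Energy Efficiency Rebate: $83,650 is at or below the $98,700 threshold, so the full $2,050 applies.
Health Coverage Credit: $83,650 is at or below the $164,400 threshold, so the full $6,470 applies.
Elderly Relief Credit: income exceeds $13,200 by $70,450 → 89 increments × $140 = $12,460 ≥ base, so the credit is $0.
Total: $2,050 + $6,470 + $0 = $8,520.

$8,520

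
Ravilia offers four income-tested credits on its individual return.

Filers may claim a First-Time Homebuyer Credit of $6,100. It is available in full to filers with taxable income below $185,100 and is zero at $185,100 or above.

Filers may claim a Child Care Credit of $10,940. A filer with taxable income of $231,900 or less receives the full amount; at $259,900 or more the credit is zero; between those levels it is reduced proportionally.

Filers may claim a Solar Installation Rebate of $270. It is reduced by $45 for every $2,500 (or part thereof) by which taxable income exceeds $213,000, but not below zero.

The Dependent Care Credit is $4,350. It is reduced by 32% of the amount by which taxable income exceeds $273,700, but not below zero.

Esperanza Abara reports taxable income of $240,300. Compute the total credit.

First-Time Homebuyer Credit: $240,300 meets or exceeds the $185,100 cutoff, so the credit is $0.
Child Care Credit: $240,300 is $8,400 into a $28,000 phase-out range, leaving 19,600/28,000 of the credit: $10,940 × 19,600/28,000 = $7,658.
Solar Installation Rebate: income exceeds $213,000 by $27,300 → 11 increments × $45 = $495 ≥ base, so the credit is $0.
Dependent Care Credit: $240,300 is at or below the $273,700 threshold, so the full $4,350 applies.
Total: $0 + $7,658 + $0 + $4,350 = $12,008.

$12,008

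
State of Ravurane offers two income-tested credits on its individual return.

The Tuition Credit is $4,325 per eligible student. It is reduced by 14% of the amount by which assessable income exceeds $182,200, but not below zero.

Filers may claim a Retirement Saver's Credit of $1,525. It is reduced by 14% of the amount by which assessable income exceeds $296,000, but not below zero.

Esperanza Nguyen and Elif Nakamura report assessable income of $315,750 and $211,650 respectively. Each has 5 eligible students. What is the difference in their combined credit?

$16,099

Esperanza ($315,750): Tuition Credit: base = 5 × $4,325 = $21,625. 14% of the $133,550 excess over $182,200 is $18,697; credit = $21,625 − $18,697 = $2,928. Retirement Saver's Credit: 14% of the $19,750 excess over $296,000 is $2,765 ≥ base, so the credit is $0. total $2,928 + $0 = $2,928
Elif ($211,650): Tuition Credit: base = 5 × $4,325 = $21,625. 14% of the $29,450 excess over $182,200 is $4,123; credit = $21,625 − $4,123 = $17,502. Retirement Saver's Credit: $211,650 is at or below the $296,000 threshold, so the full $1,525 applies. total $17,502 + $1,525 = $19,027
Difference: |$2,928 − $19,027| = $16,099.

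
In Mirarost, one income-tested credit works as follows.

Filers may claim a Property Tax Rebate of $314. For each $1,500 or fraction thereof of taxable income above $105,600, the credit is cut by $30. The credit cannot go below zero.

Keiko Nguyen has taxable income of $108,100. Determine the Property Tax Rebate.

Property Tax Rebate: income exceeds $105,600 by $2,500, which is 2 full-or-partial $1,500 increments; reduction = 2 × $30 = $60, leaving $254.

$254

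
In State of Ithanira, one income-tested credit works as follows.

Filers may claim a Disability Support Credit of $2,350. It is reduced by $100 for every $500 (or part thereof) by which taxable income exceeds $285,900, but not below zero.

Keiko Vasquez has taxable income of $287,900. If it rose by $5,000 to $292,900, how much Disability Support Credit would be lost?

At $287,900 — income exceeds $285,900 by $2,000, which is 4 full-or-partial $500 increments; reduction = 4 × $100 = $400, leaving $1,950.
At $292,900 — income exceeds $285,900 by $7,000, which is 14 full-or-partial $500 increments; reduction = 14 × $100 = $1,400, leaving $950.
Lost: $1,950 − $950 = $1,000.

$1,000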